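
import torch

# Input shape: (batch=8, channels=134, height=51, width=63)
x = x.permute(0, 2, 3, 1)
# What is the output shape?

Input shape: (8, 134, 51, 63)
Output shape: (8, 51, 63, 134)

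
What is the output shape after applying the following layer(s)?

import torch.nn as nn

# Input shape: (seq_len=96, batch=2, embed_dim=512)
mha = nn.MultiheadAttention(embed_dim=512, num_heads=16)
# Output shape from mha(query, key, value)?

Input shape: (96, 2, 512)
Output shape: (96, 2, 512)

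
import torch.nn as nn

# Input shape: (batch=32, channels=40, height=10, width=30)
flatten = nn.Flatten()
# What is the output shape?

Input shape: (32, 40, 10, 30)
Output shape: (32, 12000)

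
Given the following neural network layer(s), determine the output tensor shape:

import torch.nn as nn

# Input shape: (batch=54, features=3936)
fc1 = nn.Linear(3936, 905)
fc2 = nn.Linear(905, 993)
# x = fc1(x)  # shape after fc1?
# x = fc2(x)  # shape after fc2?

Input shape: (54, 3936)
  -> after fc1: (54, 905)
Output shape: (54, 993)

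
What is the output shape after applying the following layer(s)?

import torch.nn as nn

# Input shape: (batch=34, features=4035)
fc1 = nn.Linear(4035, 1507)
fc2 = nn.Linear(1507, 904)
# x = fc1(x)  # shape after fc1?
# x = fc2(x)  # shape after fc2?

Input shape: (34, 4035)
  -> after fc1: (34, 1507)
Output shape: (34, 904)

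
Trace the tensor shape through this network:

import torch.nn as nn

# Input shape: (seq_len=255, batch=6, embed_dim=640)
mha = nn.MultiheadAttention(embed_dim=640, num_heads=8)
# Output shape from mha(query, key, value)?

Input shape: (255, 6, 640)
Output shape: (255, 6, 640)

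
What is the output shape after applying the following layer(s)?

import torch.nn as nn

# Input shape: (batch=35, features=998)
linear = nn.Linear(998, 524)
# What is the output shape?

Input shape: (35, 998)
Output shape: (35, 524)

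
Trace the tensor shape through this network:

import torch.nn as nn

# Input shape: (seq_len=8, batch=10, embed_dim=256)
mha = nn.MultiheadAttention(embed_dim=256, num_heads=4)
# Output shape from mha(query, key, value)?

Input shape: (8, 10, 256)
Output shape: (8, 10, 256)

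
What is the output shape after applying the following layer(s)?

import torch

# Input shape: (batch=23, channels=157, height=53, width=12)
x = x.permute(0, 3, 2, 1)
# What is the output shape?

Input shape: (23, 157, 53, 12)
Output shape: (23, 12, 53, 157)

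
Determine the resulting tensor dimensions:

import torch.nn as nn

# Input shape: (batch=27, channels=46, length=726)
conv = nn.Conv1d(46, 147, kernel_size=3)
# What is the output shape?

Input shape: (27, 46, 726)
Output shape: (27, 147, 724)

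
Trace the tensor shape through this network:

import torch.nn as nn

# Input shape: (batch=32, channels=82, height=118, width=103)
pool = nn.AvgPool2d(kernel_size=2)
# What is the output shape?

Input shape: (32, 82, 118, 103)
Output shape: (32, 82, 59, 51)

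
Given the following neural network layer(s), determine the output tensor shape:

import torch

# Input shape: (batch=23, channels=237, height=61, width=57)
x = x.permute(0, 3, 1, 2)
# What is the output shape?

Input shape: (23, 237, 61, 57)
Output shape: (23, 57, 237, 61)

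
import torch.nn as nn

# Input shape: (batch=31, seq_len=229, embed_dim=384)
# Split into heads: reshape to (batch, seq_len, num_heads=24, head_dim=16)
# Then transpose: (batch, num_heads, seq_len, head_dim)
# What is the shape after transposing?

Input shape: (31, 229, 384)
  -> after reshape: (31, 229, 24, 16)
Output shape: (31, 24, 229, 16)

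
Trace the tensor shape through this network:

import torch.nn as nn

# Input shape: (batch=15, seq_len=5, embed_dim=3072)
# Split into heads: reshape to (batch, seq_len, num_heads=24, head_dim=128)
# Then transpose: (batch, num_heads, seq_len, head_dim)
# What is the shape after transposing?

Input shape: (15, 5, 3072)
  -> after reshape: (15, 5, 24, 128)
Output shape: (15, 24, 5, 128)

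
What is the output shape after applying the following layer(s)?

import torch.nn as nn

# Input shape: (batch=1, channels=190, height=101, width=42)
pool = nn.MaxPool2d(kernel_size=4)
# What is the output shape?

Input shape: (1, 190, 101, 42)
Output shape: (1, 190, 25, 10)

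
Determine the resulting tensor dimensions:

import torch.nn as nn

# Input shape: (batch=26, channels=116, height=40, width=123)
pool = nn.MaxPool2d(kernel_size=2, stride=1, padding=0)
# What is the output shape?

Input shape: (26, 116, 40, 123)
Output shape: (26, 116, 39, 122)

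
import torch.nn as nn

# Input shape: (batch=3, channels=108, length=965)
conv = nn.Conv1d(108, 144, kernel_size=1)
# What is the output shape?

Input shape: (3, 108, 965)
Output shape: (3, 144, 965)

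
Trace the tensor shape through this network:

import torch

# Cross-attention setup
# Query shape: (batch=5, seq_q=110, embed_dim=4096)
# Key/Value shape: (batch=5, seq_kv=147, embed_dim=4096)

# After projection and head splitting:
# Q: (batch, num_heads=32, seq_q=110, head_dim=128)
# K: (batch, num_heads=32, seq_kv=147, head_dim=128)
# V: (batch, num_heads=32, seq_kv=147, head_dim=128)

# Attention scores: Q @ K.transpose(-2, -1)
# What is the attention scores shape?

Input shape: (5, 110, 4096)
Output shape: (5, 32, 110, 147)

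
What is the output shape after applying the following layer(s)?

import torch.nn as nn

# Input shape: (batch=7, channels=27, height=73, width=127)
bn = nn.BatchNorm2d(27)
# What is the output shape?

Input shape: (7, 27, 73, 127)
Output shape: (7, 27, 73, 127)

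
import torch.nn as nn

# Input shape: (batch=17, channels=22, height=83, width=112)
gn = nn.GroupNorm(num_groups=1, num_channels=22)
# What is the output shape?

Input shape: (17, 22, 83, 112)
Output shape: (17, 22, 83, 112)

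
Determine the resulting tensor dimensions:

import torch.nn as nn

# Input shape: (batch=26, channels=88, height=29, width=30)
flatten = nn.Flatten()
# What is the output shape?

Input shape: (26, 88, 29, 30)
Output shape: (26, 76560)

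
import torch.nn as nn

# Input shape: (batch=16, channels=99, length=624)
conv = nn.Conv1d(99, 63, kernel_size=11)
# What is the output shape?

Input shape: (16, 99, 624)
Output shape: (16, 63, 614)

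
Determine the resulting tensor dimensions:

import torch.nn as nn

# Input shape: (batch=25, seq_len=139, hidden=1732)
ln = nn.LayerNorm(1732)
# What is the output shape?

Input shape: (25, 139, 1732)
Output shape: (25, 139, 1732)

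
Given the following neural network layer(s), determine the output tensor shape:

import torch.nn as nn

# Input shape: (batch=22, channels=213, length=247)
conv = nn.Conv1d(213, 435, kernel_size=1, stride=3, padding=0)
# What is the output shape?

Input shape: (22, 213, 247)
Output shape: (22, 435, 83)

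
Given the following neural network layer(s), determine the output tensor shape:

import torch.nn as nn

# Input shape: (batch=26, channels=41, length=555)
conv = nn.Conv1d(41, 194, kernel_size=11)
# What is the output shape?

Input shape: (26, 41, 555)
Output shape: (26, 194, 545)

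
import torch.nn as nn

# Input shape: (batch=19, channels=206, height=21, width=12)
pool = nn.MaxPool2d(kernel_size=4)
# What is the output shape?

Input shape: (19, 206, 21, 12)
Output shape: (19, 206, 5, 3)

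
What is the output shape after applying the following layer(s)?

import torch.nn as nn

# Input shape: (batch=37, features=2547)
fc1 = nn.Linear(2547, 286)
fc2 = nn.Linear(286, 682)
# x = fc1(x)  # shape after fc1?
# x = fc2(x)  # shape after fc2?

Input shape: (37, 2547)
  -> after fc1: (37, 286)
Output shape: (37, 682)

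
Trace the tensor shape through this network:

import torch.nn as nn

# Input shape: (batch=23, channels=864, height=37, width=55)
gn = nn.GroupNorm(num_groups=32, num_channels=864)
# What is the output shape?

Input shape: (23, 864, 37, 55)
Output shape: (23, 864, 37, 55)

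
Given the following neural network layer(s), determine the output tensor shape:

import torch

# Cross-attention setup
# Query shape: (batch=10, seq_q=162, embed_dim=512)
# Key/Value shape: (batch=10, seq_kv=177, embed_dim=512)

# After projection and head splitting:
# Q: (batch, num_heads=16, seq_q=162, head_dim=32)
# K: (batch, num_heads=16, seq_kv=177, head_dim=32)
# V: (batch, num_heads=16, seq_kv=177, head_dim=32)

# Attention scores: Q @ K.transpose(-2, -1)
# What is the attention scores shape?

Input shape: (10, 162, 512)
Output shape: (10, 16, 162, 177)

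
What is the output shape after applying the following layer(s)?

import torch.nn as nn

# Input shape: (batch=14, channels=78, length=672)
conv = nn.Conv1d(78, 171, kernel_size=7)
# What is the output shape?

Input shape: (14, 78, 672)
Output shape: (14, 171, 666)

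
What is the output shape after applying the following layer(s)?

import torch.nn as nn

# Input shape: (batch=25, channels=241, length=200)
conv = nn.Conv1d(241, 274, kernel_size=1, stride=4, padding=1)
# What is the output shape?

Input shape: (25, 241, 200)
Output shape: (25, 274, 51)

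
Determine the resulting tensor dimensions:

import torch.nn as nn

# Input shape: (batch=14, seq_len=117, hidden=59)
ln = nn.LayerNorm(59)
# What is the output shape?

Input shape: (14, 117, 59)
Output shape: (14, 117, 59)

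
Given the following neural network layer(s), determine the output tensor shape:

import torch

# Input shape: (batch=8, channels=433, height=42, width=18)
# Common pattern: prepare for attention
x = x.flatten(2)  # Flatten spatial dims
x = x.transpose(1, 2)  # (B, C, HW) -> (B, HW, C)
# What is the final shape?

Input shape: (8, 433, 42, 18)
  -> after flatten(2): (8, 433, 756)
Output shape: (8, 756, 433)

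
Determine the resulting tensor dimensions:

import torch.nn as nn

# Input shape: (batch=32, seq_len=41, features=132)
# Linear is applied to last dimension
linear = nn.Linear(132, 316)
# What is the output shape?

Input shape: (32, 41, 132)
Output shape: (32, 41, 316)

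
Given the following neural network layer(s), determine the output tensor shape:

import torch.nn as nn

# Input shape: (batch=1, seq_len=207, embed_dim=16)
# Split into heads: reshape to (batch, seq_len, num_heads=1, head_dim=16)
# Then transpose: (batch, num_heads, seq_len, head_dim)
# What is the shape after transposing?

Input shape: (1, 207, 16)
  -> after reshape: (1, 207, 1, 16)
Output shape: (1, 1, 207, 16)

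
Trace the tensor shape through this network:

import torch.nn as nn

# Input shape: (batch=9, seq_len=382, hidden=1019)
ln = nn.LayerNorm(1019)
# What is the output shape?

Input shape: (9, 382, 1019)
Output shape: (9, 382, 1019)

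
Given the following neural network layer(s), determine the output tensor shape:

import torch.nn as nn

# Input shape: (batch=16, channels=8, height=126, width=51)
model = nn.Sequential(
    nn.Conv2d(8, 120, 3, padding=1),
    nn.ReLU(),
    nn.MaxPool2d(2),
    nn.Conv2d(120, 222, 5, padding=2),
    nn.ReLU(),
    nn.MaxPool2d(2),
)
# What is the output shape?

Input shape: (16, 8, 126, 51)
  -> after first Conv2d: (16, 120, 126, 51)
  -> after first MaxPool2d: (16, 120, 63, 25)
  -> after second Conv2d: (16, 222, 63, 25)
Output shape: (16, 222, 31, 12)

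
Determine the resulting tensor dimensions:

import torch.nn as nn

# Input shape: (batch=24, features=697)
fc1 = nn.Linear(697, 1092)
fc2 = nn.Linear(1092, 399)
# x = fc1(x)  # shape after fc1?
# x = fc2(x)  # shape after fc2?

Input shape: (24, 697)
  -> after fc1: (24, 1092)
Output shape: (24, 399)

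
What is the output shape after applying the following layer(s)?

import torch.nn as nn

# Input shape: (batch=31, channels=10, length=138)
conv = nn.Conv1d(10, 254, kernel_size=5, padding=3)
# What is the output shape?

Input shape: (31, 10, 138)
Output shape: (31, 254, 140)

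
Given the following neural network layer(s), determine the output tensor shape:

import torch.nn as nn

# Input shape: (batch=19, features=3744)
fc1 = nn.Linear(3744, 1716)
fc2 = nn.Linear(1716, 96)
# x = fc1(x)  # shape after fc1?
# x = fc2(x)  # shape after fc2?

Input shape: (19, 3744)
  -> after fc1: (19, 1716)
Output shape: (19, 96)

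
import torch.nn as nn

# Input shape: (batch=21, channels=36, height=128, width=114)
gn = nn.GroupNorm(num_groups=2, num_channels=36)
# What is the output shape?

Input shape: (21, 36, 128, 114)
Output shape: (21, 36, 128, 114)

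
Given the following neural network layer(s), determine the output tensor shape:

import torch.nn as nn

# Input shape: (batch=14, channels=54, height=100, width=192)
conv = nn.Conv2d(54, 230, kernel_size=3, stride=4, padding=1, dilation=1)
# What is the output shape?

Input shape: (14, 54, 100, 192)
Output shape: (14, 230, 25, 48)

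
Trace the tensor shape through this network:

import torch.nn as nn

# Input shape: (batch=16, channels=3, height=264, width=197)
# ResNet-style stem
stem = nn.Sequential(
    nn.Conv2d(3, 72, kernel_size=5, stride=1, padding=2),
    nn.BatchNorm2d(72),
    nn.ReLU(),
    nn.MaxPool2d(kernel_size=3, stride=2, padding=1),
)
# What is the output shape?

Input shape: (16, 3, 264, 197)
  -> after Conv2d 5x5 stride=1: (16, 72, 264, 197)
Output shape: (16, 72, 132, 99)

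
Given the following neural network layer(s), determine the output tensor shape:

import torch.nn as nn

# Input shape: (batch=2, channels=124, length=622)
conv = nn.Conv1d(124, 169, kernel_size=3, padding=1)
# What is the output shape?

Input shape: (2, 124, 622)
Output shape: (2, 169, 622)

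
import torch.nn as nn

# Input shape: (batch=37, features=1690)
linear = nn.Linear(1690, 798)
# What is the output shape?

Input shape: (37, 1690)
Output shape: (37, 798)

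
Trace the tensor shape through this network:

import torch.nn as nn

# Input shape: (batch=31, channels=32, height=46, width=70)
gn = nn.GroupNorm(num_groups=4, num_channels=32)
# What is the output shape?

Input shape: (31, 32, 46, 70)
Output shape: (31, 32, 46, 70)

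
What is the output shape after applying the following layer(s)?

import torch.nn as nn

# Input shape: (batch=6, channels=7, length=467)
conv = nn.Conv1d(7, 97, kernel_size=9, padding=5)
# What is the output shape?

Input shape: (6, 7, 467)
Output shape: (6, 97, 469)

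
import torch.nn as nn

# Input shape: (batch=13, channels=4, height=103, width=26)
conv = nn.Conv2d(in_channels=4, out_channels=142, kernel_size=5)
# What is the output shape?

Input shape: (13, 4, 103, 26)
Output shape: (13, 142, 99, 22)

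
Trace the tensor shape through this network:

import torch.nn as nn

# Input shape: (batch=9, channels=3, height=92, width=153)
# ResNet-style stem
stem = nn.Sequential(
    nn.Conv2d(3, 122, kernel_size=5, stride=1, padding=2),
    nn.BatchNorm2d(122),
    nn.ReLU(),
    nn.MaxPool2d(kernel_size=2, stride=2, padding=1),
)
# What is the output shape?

Input shape: (9, 3, 92, 153)
  -> after Conv2d 5x5 stride=1: (9, 122, 92, 153)
Output shape: (9, 122, 47, 77)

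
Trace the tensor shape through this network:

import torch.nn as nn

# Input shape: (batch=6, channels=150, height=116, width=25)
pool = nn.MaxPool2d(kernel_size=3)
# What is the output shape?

Input shape: (6, 150, 116, 25)
Output shape: (6, 150, 38, 8)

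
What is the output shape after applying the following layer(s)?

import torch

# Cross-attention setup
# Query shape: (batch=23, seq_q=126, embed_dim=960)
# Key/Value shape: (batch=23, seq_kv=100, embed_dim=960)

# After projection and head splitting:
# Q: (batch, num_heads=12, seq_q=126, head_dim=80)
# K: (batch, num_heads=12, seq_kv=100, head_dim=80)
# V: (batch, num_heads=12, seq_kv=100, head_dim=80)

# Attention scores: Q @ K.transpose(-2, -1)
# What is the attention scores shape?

Input shape: (23, 126, 960)
Output shape: (23, 12, 126, 100)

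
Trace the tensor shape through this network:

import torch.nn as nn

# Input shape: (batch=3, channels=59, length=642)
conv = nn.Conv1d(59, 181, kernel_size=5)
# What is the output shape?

Input shape: (3, 59, 642)
Output shape: (3, 181, 638)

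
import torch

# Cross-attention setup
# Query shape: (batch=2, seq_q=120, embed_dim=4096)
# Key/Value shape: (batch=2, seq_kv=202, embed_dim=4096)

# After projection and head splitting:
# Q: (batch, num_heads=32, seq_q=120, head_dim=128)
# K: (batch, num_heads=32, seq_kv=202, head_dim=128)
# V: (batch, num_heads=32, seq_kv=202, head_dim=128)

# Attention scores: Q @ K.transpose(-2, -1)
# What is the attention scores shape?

Input shape: (2, 120, 4096)
Output shape: (2, 32, 120, 202)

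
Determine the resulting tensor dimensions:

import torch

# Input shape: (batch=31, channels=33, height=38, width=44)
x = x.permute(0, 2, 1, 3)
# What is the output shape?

Input shape: (31, 33, 38, 44)
Output shape: (31, 38, 33, 44)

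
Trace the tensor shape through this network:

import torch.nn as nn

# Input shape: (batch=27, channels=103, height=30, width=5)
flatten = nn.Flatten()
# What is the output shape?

Input shape: (27, 103, 30, 5)
Output shape: (27, 15450)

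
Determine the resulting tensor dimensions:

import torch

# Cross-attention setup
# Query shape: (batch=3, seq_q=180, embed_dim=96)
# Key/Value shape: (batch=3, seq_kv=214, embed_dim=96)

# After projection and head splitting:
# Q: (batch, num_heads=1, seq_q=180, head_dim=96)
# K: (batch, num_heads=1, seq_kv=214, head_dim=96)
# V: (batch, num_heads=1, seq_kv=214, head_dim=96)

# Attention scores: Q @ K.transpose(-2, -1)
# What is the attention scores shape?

Input shape: (3, 180, 96)
Output shape: (3, 1, 180, 214)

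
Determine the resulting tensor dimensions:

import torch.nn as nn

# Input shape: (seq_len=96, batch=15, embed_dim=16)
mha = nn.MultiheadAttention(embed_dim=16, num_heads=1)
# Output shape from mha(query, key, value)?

Input shape: (96, 15, 16)
Output shape: (96, 15, 16)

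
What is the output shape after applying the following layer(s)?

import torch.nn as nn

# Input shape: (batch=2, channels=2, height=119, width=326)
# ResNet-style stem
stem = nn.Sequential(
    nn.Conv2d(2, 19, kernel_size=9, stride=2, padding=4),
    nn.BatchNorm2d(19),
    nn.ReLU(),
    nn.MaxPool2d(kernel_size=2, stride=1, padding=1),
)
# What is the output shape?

Input shape: (2, 2, 119, 326)
  -> after Conv2d 9x9 stride=2: (2, 19, 60, 163)
Output shape: (2, 19, 61, 164)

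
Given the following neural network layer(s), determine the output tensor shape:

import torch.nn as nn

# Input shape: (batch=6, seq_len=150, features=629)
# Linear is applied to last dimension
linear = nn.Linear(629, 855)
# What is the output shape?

Input shape: (6, 150, 629)
Output shape: (6, 150, 855)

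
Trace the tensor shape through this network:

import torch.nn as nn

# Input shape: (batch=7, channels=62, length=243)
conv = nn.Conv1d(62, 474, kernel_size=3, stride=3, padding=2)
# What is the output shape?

Input shape: (7, 62, 243)
Output shape: (7, 474, 82)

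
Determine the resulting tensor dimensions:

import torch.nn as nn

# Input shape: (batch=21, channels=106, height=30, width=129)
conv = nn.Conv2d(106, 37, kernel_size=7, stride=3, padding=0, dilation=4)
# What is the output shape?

Input shape: (21, 106, 30, 129)
Output shape: (21, 37, 2, 35)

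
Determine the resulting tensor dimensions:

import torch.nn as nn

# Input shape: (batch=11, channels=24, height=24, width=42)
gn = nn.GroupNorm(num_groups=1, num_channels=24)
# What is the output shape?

Input shape: (11, 24, 24, 42)
Output shape: (11, 24, 24, 42)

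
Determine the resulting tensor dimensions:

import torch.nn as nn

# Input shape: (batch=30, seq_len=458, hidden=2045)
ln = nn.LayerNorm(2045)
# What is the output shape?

Input shape: (30, 458, 2045)
Output shape: (30, 458, 2045)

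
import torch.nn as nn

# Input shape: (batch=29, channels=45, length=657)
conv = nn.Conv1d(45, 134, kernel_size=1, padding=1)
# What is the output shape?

Input shape: (29, 45, 657)
Output shape: (29, 134, 659)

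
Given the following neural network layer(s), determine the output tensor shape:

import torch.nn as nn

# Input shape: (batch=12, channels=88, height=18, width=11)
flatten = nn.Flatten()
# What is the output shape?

Input shape: (12, 88, 18, 11)
Output shape: (12, 17424)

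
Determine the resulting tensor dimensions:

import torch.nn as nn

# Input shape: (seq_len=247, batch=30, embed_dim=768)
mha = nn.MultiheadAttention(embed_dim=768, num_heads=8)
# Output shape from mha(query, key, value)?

Input shape: (247, 30, 768)
Output shape: (247, 30, 768)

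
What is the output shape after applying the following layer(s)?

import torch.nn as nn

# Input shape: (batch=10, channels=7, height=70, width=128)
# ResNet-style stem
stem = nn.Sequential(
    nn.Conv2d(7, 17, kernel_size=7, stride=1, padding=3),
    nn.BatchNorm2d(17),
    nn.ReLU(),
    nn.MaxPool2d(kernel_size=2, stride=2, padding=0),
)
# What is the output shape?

Input shape: (10, 7, 70, 128)
  -> after Conv2d 7x7 stride=1: (10, 17, 70, 128)
Output shape: (10, 17, 35, 64)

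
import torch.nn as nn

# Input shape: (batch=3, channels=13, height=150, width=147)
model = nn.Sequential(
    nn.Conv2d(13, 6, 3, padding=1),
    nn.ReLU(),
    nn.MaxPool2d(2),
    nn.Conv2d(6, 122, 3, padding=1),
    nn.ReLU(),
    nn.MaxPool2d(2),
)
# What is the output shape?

Input shape: (3, 13, 150, 147)
  -> after first Conv2d: (3, 6, 150, 147)
  -> after first MaxPool2d: (3, 6, 75, 73)
  -> after second Conv2d: (3, 122, 75, 73)
Output shape: (3, 122, 37, 36)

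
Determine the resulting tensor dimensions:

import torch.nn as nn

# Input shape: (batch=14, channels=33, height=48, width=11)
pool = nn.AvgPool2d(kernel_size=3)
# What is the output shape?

Input shape: (14, 33, 48, 11)
Output shape: (14, 33, 16, 3)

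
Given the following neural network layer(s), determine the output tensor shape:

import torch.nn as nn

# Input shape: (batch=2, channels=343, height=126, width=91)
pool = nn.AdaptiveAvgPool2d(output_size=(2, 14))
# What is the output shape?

Input shape: (2, 343, 126, 91)
Output shape: (2, 343, 2, 14)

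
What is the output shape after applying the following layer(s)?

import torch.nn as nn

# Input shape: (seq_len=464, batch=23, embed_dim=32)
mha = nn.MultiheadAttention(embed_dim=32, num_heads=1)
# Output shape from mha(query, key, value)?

Input shape: (464, 23, 32)
Output shape: (464, 23, 32)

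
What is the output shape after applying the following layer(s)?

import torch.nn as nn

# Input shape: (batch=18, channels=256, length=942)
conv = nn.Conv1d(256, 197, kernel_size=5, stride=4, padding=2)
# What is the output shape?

Input shape: (18, 256, 942)
Output shape: (18, 197, 236)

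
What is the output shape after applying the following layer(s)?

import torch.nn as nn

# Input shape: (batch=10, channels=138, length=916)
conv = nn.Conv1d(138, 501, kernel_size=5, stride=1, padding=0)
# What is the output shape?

Input shape: (10, 138, 916)
Output shape: (10, 501, 912)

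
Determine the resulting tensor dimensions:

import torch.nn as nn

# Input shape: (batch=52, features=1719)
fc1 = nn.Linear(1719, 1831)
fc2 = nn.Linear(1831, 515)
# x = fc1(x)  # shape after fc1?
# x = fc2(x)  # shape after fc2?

Input shape: (52, 1719)
  -> after fc1: (52, 1831)
Output shape: (52, 515)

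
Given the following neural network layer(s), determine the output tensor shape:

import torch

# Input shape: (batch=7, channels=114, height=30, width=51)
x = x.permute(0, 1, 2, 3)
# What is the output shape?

Input shape: (7, 114, 30, 51)
Output shape: (7, 114, 30, 51)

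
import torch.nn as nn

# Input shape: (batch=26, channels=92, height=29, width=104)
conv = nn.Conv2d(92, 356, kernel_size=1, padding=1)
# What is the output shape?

Input shape: (26, 92, 29, 104)
Output shape: (26, 356, 31, 106)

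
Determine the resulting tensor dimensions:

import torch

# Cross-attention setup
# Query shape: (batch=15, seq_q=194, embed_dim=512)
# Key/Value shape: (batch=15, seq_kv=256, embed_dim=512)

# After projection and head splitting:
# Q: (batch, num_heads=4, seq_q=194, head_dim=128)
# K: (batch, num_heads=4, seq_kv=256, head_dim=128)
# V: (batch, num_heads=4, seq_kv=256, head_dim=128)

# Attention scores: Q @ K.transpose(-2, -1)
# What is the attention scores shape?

Input shape: (15, 194, 512)
Output shape: (15, 4, 194, 256)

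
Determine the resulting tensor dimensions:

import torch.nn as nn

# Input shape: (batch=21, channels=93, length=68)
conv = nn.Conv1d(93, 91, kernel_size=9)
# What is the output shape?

Input shape: (21, 93, 68)
Output shape: (21, 91, 60)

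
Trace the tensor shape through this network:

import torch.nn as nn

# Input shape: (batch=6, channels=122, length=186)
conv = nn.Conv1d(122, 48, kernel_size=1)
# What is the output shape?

Input shape: (6, 122, 186)
Output shape: (6, 48, 186)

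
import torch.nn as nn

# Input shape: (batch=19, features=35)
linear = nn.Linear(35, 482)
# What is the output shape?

Input shape: (19, 35)
Output shape: (19, 482)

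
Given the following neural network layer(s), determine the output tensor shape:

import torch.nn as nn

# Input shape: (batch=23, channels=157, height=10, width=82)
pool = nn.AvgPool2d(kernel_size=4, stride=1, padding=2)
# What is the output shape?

Input shape: (23, 157, 10, 82)
Output shape: (23, 157, 11, 83)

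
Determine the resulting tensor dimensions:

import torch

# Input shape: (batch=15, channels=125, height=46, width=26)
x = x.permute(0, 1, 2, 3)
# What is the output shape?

Input shape: (15, 125, 46, 26)
Output shape: (15, 125, 46, 26)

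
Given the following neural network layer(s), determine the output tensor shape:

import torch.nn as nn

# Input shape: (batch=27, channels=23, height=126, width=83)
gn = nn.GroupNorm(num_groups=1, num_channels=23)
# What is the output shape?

Input shape: (27, 23, 126, 83)
Output shape: (27, 23, 126, 83)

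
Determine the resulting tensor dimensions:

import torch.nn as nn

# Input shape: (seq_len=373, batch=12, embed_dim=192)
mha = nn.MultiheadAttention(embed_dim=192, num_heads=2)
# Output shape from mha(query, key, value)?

Input shape: (373, 12, 192)
Output shape: (373, 12, 192)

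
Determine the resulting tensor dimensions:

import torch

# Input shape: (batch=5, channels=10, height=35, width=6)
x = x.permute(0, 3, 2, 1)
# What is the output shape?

Input shape: (5, 10, 35, 6)
Output shape: (5, 6, 35, 10)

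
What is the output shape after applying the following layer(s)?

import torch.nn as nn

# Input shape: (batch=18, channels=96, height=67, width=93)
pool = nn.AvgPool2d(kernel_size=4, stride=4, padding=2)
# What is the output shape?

Input shape: (18, 96, 67, 93)
Output shape: (18, 96, 17, 24)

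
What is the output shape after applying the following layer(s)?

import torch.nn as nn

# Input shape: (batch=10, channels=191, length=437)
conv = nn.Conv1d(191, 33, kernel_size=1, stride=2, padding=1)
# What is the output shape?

Input shape: (10, 191, 437)
Output shape: (10, 33, 220)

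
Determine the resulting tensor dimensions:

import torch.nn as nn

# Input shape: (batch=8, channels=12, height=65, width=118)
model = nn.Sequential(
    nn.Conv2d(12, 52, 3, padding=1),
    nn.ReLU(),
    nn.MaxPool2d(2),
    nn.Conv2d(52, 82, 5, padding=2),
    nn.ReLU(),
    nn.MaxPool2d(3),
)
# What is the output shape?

Input shape: (8, 12, 65, 118)
  -> after first Conv2d: (8, 52, 65, 118)
  -> after first MaxPool2d: (8, 52, 32, 59)
  -> after second Conv2d: (8, 82, 32, 59)
Output shape: (8, 82, 10, 19)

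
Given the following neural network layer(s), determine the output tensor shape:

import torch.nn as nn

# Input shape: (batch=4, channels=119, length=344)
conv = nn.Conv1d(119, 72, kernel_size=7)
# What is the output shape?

Input shape: (4, 119, 344)
Output shape: (4, 72, 338)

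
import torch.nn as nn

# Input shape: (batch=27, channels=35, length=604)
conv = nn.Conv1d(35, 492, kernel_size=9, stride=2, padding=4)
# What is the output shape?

Input shape: (27, 35, 604)
Output shape: (27, 492, 302)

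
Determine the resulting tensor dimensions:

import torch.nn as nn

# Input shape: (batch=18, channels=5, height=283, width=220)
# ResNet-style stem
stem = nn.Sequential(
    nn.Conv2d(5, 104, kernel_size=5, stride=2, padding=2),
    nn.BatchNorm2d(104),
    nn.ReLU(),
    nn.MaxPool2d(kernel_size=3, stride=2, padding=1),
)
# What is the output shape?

Input shape: (18, 5, 283, 220)
  -> after Conv2d 5x5 stride=2: (18, 104, 142, 110)
Output shape: (18, 104, 71, 55)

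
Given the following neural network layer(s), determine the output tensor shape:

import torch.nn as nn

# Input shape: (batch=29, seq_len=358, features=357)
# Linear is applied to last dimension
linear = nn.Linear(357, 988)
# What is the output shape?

Input shape: (29, 358, 357)
Output shape: (29, 358, 988)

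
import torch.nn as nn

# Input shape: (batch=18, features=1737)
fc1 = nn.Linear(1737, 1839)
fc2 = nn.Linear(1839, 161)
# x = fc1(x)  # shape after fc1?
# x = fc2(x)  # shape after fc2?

Input shape: (18, 1737)
  -> after fc1: (18, 1839)
Output shape: (18, 161)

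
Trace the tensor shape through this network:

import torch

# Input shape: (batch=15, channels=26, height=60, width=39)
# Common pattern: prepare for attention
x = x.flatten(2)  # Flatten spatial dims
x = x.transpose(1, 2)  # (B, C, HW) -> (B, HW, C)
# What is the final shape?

Input shape: (15, 26, 60, 39)
  -> after flatten(2): (15, 26, 2340)
Output shape: (15, 2340, 26)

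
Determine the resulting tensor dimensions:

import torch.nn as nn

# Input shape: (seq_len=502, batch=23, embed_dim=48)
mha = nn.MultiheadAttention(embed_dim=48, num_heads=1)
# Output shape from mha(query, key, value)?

Input shape: (502, 23, 48)
Output shape: (502, 23, 48)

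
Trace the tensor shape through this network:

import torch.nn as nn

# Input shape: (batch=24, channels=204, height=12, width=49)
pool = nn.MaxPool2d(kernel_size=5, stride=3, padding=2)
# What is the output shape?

Input shape: (24, 204, 12, 49)
Output shape: (24, 204, 4, 17)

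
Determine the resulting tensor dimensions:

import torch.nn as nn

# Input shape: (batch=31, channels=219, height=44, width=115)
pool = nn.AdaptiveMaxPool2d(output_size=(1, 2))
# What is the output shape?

Input shape: (31, 219, 44, 115)
Output shape: (31, 219, 1, 2)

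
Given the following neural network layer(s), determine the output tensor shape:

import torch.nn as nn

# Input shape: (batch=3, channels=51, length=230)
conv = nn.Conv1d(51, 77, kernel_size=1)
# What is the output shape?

Input shape: (3, 51, 230)
Output shape: (3, 77, 230)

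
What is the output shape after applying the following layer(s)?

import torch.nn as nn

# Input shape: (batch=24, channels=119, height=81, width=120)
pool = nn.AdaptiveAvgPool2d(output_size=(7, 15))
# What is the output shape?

Input shape: (24, 119, 81, 120)
Output shape: (24, 119, 7, 15)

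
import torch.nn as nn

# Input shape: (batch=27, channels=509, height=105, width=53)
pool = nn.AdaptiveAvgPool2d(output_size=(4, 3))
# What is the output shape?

Input shape: (27, 509, 105, 53)
Output shape: (27, 509, 4, 3)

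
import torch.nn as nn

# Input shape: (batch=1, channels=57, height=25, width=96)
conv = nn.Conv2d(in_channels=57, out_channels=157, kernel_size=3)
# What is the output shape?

Input shape: (1, 57, 25, 96)
Output shape: (1, 157, 23, 94)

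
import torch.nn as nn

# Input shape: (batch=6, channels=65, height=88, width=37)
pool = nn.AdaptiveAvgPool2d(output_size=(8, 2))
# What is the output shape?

Input shape: (6, 65, 88, 37)
Output shape: (6, 65, 8, 2)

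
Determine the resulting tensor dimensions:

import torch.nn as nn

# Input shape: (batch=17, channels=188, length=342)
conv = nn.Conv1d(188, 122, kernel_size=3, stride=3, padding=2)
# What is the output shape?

Input shape: (17, 188, 342)
Output shape: (17, 122, 115)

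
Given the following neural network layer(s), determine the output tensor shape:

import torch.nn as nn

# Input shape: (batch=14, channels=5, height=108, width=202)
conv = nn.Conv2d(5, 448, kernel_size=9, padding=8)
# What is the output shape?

Input shape: (14, 5, 108, 202)
Output shape: (14, 448, 116, 210)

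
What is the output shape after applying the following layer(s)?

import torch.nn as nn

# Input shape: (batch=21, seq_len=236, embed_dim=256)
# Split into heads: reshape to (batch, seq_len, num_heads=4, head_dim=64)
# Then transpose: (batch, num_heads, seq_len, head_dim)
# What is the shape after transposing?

Input shape: (21, 236, 256)
  -> after reshape: (21, 236, 4, 64)
Output shape: (21, 4, 236, 64)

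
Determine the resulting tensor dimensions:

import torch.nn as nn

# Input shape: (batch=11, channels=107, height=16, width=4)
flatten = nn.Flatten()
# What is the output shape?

Input shape: (11, 107, 16, 4)
Output shape: (11, 6848)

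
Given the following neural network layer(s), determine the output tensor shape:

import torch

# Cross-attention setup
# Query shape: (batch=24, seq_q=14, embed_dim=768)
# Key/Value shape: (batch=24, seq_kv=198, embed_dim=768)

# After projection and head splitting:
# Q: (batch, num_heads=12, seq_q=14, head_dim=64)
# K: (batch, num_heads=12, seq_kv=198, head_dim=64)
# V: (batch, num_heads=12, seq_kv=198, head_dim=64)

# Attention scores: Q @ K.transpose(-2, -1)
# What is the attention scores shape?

Input shape: (24, 14, 768)
Output shape: (24, 12, 14, 198)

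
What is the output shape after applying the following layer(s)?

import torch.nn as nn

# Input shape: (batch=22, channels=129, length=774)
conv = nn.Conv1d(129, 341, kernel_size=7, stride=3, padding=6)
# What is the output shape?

Input shape: (22, 129, 774)
Output shape: (22, 341, 260)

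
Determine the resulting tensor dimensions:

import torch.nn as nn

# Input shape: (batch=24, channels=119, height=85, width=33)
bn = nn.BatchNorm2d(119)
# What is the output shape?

Input shape: (24, 119, 85, 33)
Output shape: (24, 119, 85, 33)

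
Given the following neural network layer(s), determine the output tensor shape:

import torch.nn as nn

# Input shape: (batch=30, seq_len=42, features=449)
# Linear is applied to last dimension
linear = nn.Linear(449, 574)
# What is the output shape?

Input shape: (30, 42, 449)
Output shape: (30, 42, 574)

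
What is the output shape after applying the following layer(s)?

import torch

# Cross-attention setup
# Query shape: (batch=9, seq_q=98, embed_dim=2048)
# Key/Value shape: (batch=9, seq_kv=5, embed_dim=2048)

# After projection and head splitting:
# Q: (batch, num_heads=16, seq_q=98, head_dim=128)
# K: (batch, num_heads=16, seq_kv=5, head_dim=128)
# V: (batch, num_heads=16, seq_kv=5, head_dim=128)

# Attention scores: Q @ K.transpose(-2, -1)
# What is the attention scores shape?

Input shape: (9, 98, 2048)
Output shape: (9, 16, 98, 5)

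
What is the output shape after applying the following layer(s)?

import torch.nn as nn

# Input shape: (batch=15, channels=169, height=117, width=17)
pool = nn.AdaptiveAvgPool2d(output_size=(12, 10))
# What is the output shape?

Input shape: (15, 169, 117, 17)
Output shape: (15, 169, 12, 10)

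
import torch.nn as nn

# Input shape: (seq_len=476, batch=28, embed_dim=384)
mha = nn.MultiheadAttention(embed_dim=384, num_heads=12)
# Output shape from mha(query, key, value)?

Input shape: (476, 28, 384)
Output shape: (476, 28, 384)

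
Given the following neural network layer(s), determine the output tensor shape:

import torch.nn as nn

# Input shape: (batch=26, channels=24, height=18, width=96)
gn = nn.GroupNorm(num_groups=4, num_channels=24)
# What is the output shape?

Input shape: (26, 24, 18, 96)
Output shape: (26, 24, 18, 96)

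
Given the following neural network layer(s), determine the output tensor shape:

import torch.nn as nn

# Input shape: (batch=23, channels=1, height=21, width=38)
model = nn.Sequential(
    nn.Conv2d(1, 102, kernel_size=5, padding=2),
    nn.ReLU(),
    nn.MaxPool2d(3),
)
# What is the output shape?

Input shape: (23, 1, 21, 38)
  -> after Conv2d: (23, 102, 21, 38)
  -> after ReLU: (23, 102, 21, 38)
Output shape: (23, 102, 7, 12)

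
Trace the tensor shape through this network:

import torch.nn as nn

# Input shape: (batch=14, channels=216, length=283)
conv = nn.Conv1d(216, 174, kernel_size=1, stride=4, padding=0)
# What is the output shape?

Input shape: (14, 216, 283)
Output shape: (14, 174, 71)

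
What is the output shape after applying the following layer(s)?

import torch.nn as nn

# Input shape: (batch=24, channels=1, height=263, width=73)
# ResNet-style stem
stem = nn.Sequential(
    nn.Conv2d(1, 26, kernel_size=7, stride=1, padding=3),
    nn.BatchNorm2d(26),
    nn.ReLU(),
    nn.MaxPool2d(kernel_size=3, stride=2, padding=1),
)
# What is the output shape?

Input shape: (24, 1, 263, 73)
  -> after Conv2d 7x7 stride=1: (24, 26, 263, 73)
Output shape: (24, 26, 132, 37)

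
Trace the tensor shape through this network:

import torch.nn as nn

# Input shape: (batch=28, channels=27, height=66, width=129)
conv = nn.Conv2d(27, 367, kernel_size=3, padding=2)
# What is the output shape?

Input shape: (28, 27, 66, 129)
Output shape: (28, 367, 68, 131)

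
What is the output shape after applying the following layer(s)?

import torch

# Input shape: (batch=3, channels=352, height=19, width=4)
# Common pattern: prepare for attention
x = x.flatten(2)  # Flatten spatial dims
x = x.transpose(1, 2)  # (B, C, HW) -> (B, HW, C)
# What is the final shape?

Input shape: (3, 352, 19, 4)
  -> after flatten(2): (3, 352, 76)
Output shape: (3, 76, 352)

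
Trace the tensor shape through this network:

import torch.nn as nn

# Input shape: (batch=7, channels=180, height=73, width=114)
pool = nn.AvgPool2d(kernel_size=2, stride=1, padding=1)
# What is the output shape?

Input shape: (7, 180, 73, 114)
Output shape: (7, 180, 74, 115)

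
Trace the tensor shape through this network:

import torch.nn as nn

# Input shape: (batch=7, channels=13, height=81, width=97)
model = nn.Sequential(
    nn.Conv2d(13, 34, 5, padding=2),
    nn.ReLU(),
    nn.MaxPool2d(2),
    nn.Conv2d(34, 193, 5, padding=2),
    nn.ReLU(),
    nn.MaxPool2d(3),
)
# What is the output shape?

Input shape: (7, 13, 81, 97)
  -> after first Conv2d: (7, 34, 81, 97)
  -> after first MaxPool2d: (7, 34, 40, 48)
  -> after second Conv2d: (7, 193, 40, 48)
Output shape: (7, 193, 13, 16)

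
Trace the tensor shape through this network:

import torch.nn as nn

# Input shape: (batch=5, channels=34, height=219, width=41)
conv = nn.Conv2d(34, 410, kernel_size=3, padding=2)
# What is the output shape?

Input shape: (5, 34, 219, 41)
Output shape: (5, 410, 221, 43)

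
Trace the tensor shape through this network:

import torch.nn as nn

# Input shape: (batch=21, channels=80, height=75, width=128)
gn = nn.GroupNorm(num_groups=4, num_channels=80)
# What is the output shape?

Input shape: (21, 80, 75, 128)
Output shape: (21, 80, 75, 128)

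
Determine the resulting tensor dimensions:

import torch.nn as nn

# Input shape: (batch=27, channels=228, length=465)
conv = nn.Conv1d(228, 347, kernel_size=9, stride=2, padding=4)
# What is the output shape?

Input shape: (27, 228, 465)
Output shape: (27, 347, 233)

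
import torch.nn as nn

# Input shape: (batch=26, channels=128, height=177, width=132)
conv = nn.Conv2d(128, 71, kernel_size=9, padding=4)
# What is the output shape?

Input shape: (26, 128, 177, 132)
Output shape: (26, 71, 177, 132)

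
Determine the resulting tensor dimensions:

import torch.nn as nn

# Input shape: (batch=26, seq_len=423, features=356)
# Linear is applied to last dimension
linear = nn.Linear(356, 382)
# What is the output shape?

Input shape: (26, 423, 356)
Output shape: (26, 423, 382)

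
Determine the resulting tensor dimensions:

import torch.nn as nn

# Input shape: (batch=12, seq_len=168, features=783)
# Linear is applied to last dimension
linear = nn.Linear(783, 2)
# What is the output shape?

Input shape: (12, 168, 783)
Output shape: (12, 168, 2)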